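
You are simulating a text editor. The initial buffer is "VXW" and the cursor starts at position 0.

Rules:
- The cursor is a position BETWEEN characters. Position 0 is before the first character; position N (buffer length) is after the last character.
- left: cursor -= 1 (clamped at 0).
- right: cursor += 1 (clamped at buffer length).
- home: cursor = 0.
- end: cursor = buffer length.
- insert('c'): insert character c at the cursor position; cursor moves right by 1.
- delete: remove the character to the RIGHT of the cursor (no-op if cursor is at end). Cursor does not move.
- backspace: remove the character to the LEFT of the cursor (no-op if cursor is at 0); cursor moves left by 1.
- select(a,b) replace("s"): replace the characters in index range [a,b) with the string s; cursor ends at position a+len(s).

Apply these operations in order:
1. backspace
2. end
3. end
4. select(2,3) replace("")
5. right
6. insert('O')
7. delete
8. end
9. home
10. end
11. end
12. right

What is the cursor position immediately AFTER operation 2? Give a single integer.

After op 1 (backspace): buf='VXW' cursor=0
After op 2 (end): buf='VXW' cursor=3

Answer: 3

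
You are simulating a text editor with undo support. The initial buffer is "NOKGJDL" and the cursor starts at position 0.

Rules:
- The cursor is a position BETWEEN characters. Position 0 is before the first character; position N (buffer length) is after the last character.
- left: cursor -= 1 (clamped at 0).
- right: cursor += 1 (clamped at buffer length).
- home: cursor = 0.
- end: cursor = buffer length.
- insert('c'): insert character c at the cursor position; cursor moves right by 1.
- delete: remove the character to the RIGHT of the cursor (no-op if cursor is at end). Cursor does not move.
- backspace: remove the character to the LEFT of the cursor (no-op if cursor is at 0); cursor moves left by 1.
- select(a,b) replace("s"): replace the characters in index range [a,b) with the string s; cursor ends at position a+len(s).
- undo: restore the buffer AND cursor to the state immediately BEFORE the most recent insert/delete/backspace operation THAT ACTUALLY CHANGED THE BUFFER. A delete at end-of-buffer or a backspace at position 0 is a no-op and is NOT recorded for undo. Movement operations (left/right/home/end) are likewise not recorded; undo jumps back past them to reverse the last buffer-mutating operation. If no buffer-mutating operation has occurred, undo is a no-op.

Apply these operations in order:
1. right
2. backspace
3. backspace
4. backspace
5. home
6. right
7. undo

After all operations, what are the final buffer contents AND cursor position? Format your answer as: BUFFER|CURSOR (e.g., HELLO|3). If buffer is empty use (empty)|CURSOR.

Answer: NOKGJDL|1

Derivation:
After op 1 (right): buf='NOKGJDL' cursor=1
After op 2 (backspace): buf='OKGJDL' cursor=0
After op 3 (backspace): buf='OKGJDL' cursor=0
After op 4 (backspace): buf='OKGJDL' cursor=0
After op 5 (home): buf='OKGJDL' cursor=0
After op 6 (right): buf='OKGJDL' cursor=1
After op 7 (undo): buf='NOKGJDL' cursor=1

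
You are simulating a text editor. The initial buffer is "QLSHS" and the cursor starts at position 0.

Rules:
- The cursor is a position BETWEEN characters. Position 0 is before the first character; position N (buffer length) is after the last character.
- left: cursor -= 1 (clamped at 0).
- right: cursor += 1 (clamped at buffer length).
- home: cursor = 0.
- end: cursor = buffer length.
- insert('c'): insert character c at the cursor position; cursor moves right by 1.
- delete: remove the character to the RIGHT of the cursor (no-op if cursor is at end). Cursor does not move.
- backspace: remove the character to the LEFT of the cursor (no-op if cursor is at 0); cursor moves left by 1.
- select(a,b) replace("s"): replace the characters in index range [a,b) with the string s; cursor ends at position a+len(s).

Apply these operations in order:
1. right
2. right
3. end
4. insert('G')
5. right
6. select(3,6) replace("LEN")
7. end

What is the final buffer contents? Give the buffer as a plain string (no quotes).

After op 1 (right): buf='QLSHS' cursor=1
After op 2 (right): buf='QLSHS' cursor=2
After op 3 (end): buf='QLSHS' cursor=5
After op 4 (insert('G')): buf='QLSHSG' cursor=6
After op 5 (right): buf='QLSHSG' cursor=6
After op 6 (select(3,6) replace("LEN")): buf='QLSLEN' cursor=6
After op 7 (end): buf='QLSLEN' cursor=6

Answer: QLSLEN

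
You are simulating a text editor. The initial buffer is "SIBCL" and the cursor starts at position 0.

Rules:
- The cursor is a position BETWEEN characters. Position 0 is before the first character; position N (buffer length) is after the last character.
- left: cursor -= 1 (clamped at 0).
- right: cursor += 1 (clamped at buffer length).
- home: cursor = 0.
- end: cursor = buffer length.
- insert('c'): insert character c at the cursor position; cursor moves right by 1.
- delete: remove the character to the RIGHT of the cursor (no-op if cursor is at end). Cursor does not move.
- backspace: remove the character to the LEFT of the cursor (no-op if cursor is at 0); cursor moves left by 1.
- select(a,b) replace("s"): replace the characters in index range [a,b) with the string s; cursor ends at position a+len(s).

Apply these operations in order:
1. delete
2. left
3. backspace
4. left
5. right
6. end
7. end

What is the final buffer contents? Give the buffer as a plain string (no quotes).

After op 1 (delete): buf='IBCL' cursor=0
After op 2 (left): buf='IBCL' cursor=0
After op 3 (backspace): buf='IBCL' cursor=0
After op 4 (left): buf='IBCL' cursor=0
After op 5 (right): buf='IBCL' cursor=1
After op 6 (end): buf='IBCL' cursor=4
After op 7 (end): buf='IBCL' cursor=4

Answer: IBCL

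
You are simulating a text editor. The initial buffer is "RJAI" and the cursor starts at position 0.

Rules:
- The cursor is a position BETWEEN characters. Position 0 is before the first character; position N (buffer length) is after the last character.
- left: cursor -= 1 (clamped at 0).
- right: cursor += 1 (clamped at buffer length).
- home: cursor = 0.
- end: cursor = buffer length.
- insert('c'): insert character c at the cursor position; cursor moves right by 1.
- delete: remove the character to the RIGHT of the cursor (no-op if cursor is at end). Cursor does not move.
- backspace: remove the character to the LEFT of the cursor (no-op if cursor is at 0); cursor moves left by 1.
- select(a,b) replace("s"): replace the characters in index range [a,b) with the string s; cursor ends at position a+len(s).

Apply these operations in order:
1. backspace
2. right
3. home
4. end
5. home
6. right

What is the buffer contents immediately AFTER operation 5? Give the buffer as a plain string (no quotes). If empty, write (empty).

After op 1 (backspace): buf='RJAI' cursor=0
After op 2 (right): buf='RJAI' cursor=1
After op 3 (home): buf='RJAI' cursor=0
After op 4 (end): buf='RJAI' cursor=4
After op 5 (home): buf='RJAI' cursor=0

Answer: RJAI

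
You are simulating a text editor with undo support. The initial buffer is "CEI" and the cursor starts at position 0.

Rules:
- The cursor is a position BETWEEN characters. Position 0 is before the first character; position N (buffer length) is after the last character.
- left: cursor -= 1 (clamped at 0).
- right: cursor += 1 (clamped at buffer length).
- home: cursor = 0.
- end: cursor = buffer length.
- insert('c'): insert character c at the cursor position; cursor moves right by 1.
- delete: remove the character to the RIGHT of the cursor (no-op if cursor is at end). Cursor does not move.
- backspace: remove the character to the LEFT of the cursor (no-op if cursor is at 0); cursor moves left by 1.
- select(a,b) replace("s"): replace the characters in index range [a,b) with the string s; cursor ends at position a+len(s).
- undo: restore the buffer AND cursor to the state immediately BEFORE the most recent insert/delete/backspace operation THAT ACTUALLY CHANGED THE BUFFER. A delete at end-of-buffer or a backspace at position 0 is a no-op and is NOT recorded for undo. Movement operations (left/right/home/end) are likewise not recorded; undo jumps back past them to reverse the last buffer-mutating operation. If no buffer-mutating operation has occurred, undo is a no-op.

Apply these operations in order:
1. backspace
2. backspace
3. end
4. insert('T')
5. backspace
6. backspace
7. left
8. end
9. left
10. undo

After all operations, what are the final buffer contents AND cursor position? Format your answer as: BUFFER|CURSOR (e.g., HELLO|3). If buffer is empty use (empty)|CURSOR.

Answer: CEI|3

Derivation:
After op 1 (backspace): buf='CEI' cursor=0
After op 2 (backspace): buf='CEI' cursor=0
After op 3 (end): buf='CEI' cursor=3
After op 4 (insert('T')): buf='CEIT' cursor=4
After op 5 (backspace): buf='CEI' cursor=3
After op 6 (backspace): buf='CE' cursor=2
After op 7 (left): buf='CE' cursor=1
After op 8 (end): buf='CE' cursor=2
After op 9 (left): buf='CE' cursor=1
After op 10 (undo): buf='CEI' cursor=3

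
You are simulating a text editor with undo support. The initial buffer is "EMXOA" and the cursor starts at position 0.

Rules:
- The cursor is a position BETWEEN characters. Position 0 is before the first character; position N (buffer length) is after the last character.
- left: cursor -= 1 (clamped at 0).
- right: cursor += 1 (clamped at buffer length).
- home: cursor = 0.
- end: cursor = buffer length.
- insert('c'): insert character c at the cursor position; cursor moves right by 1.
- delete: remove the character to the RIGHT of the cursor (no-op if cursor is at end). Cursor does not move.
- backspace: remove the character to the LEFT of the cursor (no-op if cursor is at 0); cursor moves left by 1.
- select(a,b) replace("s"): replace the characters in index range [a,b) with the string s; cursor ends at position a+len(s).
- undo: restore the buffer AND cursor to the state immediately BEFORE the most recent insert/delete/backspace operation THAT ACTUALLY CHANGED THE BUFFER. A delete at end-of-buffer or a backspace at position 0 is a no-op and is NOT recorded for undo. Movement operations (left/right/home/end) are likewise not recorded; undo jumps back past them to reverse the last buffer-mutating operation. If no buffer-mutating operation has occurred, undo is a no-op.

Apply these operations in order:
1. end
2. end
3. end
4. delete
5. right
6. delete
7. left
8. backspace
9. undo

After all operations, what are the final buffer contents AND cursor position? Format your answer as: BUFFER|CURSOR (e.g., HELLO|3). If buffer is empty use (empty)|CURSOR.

Answer: EMXOA|4

Derivation:
After op 1 (end): buf='EMXOA' cursor=5
After op 2 (end): buf='EMXOA' cursor=5
After op 3 (end): buf='EMXOA' cursor=5
After op 4 (delete): buf='EMXOA' cursor=5
After op 5 (right): buf='EMXOA' cursor=5
After op 6 (delete): buf='EMXOA' cursor=5
After op 7 (left): buf='EMXOA' cursor=4
After op 8 (backspace): buf='EMXA' cursor=3
After op 9 (undo): buf='EMXOA' cursor=4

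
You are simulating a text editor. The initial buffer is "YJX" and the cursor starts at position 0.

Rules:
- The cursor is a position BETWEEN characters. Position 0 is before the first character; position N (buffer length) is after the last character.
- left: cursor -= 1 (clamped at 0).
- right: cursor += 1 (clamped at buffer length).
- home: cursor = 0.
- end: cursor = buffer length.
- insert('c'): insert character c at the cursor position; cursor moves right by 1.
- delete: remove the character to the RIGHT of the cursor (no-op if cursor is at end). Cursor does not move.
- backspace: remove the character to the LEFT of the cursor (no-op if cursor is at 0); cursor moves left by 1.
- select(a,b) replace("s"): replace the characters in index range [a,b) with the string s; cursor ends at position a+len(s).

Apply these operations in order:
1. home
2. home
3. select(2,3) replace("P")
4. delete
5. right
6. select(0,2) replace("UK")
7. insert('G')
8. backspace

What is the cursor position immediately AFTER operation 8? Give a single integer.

After op 1 (home): buf='YJX' cursor=0
After op 2 (home): buf='YJX' cursor=0
After op 3 (select(2,3) replace("P")): buf='YJP' cursor=3
After op 4 (delete): buf='YJP' cursor=3
After op 5 (right): buf='YJP' cursor=3
After op 6 (select(0,2) replace("UK")): buf='UKP' cursor=2
After op 7 (insert('G')): buf='UKGP' cursor=3
After op 8 (backspace): buf='UKP' cursor=2

Answer: 2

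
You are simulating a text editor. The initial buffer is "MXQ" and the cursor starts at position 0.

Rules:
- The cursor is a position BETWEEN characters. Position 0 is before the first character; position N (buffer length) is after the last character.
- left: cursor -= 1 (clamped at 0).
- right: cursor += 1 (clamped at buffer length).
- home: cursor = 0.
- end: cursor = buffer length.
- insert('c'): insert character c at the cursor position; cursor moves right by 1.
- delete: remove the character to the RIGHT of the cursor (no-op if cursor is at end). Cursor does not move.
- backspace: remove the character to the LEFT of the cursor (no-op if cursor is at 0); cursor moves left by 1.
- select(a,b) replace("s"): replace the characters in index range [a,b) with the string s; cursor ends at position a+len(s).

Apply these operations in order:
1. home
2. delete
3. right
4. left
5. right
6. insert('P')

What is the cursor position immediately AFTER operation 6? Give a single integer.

After op 1 (home): buf='MXQ' cursor=0
After op 2 (delete): buf='XQ' cursor=0
After op 3 (right): buf='XQ' cursor=1
After op 4 (left): buf='XQ' cursor=0
After op 5 (right): buf='XQ' cursor=1
After op 6 (insert('P')): buf='XPQ' cursor=2

Answer: 2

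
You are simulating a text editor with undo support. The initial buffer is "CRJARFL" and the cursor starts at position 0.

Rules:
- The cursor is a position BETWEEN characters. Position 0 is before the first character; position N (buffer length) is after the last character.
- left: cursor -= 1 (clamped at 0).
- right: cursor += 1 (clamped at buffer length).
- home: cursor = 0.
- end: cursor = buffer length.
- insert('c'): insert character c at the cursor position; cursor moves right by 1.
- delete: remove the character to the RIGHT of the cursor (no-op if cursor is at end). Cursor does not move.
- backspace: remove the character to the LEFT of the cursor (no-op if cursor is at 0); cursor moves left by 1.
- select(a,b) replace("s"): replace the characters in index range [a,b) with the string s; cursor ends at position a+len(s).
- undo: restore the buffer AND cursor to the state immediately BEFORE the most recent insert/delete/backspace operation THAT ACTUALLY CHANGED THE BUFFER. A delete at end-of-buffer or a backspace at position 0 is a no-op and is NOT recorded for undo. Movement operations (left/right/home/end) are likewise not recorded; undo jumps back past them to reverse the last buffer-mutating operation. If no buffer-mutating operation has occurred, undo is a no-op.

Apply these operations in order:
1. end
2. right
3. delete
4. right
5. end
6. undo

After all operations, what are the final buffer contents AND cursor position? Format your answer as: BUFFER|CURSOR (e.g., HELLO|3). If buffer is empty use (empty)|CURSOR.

After op 1 (end): buf='CRJARFL' cursor=7
After op 2 (right): buf='CRJARFL' cursor=7
After op 3 (delete): buf='CRJARFL' cursor=7
After op 4 (right): buf='CRJARFL' cursor=7
After op 5 (end): buf='CRJARFL' cursor=7
After op 6 (undo): buf='CRJARFL' cursor=7

Answer: CRJARFL|7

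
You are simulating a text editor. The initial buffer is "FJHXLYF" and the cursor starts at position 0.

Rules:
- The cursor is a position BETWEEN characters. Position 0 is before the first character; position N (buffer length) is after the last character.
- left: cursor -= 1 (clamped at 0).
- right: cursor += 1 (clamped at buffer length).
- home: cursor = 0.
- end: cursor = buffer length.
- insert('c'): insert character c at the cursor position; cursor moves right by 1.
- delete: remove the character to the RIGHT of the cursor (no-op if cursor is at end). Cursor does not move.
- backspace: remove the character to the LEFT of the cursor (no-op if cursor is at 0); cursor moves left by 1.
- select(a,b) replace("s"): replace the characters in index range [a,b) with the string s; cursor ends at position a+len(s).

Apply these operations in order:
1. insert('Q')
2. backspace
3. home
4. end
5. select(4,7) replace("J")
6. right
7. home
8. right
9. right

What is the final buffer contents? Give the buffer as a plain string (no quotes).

Answer: FJHXJ

Derivation:
After op 1 (insert('Q')): buf='QFJHXLYF' cursor=1
After op 2 (backspace): buf='FJHXLYF' cursor=0
After op 3 (home): buf='FJHXLYF' cursor=0
After op 4 (end): buf='FJHXLYF' cursor=7
After op 5 (select(4,7) replace("J")): buf='FJHXJ' cursor=5
After op 6 (right): buf='FJHXJ' cursor=5
After op 7 (home): buf='FJHXJ' cursor=0
After op 8 (right): buf='FJHXJ' cursor=1
After op 9 (right): buf='FJHXJ' cursor=2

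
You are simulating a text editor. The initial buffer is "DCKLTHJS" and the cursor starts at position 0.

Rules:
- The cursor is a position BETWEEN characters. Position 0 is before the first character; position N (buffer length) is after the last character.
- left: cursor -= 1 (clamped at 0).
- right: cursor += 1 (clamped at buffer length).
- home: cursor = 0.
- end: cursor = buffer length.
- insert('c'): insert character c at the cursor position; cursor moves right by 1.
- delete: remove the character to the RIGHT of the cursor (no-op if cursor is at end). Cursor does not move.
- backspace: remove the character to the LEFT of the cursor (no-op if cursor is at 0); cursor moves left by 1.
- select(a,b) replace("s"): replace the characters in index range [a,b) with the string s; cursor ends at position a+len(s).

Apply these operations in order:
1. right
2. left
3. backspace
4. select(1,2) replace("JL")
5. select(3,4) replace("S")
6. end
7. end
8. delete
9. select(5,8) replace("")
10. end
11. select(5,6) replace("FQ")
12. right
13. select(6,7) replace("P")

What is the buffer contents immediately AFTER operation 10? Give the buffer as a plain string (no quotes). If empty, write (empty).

After op 1 (right): buf='DCKLTHJS' cursor=1
After op 2 (left): buf='DCKLTHJS' cursor=0
After op 3 (backspace): buf='DCKLTHJS' cursor=0
After op 4 (select(1,2) replace("JL")): buf='DJLKLTHJS' cursor=3
After op 5 (select(3,4) replace("S")): buf='DJLSLTHJS' cursor=4
After op 6 (end): buf='DJLSLTHJS' cursor=9
After op 7 (end): buf='DJLSLTHJS' cursor=9
After op 8 (delete): buf='DJLSLTHJS' cursor=9
After op 9 (select(5,8) replace("")): buf='DJLSLS' cursor=5
After op 10 (end): buf='DJLSLS' cursor=6

Answer: DJLSLS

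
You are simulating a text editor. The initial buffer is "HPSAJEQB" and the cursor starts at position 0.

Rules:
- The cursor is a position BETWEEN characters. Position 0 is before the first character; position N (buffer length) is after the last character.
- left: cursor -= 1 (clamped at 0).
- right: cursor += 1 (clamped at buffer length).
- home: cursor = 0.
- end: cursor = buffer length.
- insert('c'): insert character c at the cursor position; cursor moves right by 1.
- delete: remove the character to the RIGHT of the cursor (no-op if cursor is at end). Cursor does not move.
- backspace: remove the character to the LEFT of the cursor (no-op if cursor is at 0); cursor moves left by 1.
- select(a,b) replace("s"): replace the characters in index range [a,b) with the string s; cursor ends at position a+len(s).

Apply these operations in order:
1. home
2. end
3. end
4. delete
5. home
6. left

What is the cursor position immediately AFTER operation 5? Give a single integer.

After op 1 (home): buf='HPSAJEQB' cursor=0
After op 2 (end): buf='HPSAJEQB' cursor=8
After op 3 (end): buf='HPSAJEQB' cursor=8
After op 4 (delete): buf='HPSAJEQB' cursor=8
After op 5 (home): buf='HPSAJEQB' cursor=0

Answer: 0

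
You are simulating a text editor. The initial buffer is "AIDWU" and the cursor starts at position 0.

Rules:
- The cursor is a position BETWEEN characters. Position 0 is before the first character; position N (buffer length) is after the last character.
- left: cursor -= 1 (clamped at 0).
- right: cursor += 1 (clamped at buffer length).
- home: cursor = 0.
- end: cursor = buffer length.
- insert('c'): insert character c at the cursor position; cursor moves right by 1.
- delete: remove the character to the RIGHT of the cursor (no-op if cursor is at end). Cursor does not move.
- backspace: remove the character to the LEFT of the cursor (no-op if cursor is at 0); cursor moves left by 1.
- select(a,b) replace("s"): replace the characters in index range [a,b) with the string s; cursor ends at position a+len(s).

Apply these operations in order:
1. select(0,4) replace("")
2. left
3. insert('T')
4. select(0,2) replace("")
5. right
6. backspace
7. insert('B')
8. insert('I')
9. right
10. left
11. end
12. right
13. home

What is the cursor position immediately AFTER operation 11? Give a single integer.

Answer: 2

Derivation:
After op 1 (select(0,4) replace("")): buf='U' cursor=0
After op 2 (left): buf='U' cursor=0
After op 3 (insert('T')): buf='TU' cursor=1
After op 4 (select(0,2) replace("")): buf='(empty)' cursor=0
After op 5 (right): buf='(empty)' cursor=0
After op 6 (backspace): buf='(empty)' cursor=0
After op 7 (insert('B')): buf='B' cursor=1
After op 8 (insert('I')): buf='BI' cursor=2
After op 9 (right): buf='BI' cursor=2
After op 10 (left): buf='BI' cursor=1
After op 11 (end): buf='BI' cursor=2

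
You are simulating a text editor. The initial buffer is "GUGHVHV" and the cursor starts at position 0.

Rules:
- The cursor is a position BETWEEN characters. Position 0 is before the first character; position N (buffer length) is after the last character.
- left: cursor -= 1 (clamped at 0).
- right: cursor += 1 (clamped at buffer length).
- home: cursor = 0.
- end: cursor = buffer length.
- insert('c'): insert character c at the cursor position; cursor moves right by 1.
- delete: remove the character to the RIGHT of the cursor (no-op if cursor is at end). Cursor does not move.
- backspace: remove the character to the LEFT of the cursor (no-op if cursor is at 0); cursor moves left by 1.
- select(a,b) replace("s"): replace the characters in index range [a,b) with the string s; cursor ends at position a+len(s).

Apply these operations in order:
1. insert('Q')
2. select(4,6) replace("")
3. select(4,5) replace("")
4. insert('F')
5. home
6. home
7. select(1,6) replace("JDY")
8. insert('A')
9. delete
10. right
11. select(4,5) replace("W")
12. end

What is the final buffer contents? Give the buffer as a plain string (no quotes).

After op 1 (insert('Q')): buf='QGUGHVHV' cursor=1
After op 2 (select(4,6) replace("")): buf='QGUGHV' cursor=4
After op 3 (select(4,5) replace("")): buf='QGUGV' cursor=4
After op 4 (insert('F')): buf='QGUGFV' cursor=5
After op 5 (home): buf='QGUGFV' cursor=0
After op 6 (home): buf='QGUGFV' cursor=0
After op 7 (select(1,6) replace("JDY")): buf='QJDY' cursor=4
After op 8 (insert('A')): buf='QJDYA' cursor=5
After op 9 (delete): buf='QJDYA' cursor=5
After op 10 (right): buf='QJDYA' cursor=5
After op 11 (select(4,5) replace("W")): buf='QJDYW' cursor=5
After op 12 (end): buf='QJDYW' cursor=5

Answer: QJDYW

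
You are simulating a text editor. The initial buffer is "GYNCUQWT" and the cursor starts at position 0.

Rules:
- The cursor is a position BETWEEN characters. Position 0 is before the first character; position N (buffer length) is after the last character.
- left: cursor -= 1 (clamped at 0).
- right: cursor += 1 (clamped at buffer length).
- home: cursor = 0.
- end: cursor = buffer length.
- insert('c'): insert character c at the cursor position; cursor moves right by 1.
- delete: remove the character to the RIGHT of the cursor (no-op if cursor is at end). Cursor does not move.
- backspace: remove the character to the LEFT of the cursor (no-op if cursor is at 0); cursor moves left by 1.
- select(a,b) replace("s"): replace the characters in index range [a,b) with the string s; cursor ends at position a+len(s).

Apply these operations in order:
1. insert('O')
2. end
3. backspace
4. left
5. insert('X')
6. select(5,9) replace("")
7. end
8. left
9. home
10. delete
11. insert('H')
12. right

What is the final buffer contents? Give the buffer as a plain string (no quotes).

Answer: HGYNC

Derivation:
After op 1 (insert('O')): buf='OGYNCUQWT' cursor=1
After op 2 (end): buf='OGYNCUQWT' cursor=9
After op 3 (backspace): buf='OGYNCUQW' cursor=8
After op 4 (left): buf='OGYNCUQW' cursor=7
After op 5 (insert('X')): buf='OGYNCUQXW' cursor=8
After op 6 (select(5,9) replace("")): buf='OGYNC' cursor=5
After op 7 (end): buf='OGYNC' cursor=5
After op 8 (left): buf='OGYNC' cursor=4
After op 9 (home): buf='OGYNC' cursor=0
After op 10 (delete): buf='GYNC' cursor=0
After op 11 (insert('H')): buf='HGYNC' cursor=1
After op 12 (right): buf='HGYNC' cursor=2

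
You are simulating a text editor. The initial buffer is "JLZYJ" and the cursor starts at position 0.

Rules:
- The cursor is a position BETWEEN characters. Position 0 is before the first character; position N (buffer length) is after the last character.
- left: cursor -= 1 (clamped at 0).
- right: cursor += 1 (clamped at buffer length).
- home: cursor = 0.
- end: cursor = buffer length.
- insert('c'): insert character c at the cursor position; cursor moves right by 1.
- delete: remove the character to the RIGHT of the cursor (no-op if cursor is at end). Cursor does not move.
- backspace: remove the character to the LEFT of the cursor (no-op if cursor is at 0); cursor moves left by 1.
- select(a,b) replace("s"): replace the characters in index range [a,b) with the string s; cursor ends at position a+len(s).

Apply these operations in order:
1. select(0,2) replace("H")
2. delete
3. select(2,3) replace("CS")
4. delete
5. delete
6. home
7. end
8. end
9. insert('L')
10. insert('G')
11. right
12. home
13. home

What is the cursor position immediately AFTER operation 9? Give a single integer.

Answer: 5

Derivation:
After op 1 (select(0,2) replace("H")): buf='HZYJ' cursor=1
After op 2 (delete): buf='HYJ' cursor=1
After op 3 (select(2,3) replace("CS")): buf='HYCS' cursor=4
After op 4 (delete): buf='HYCS' cursor=4
After op 5 (delete): buf='HYCS' cursor=4
After op 6 (home): buf='HYCS' cursor=0
After op 7 (end): buf='HYCS' cursor=4
After op 8 (end): buf='HYCS' cursor=4
After op 9 (insert('L')): buf='HYCSL' cursor=5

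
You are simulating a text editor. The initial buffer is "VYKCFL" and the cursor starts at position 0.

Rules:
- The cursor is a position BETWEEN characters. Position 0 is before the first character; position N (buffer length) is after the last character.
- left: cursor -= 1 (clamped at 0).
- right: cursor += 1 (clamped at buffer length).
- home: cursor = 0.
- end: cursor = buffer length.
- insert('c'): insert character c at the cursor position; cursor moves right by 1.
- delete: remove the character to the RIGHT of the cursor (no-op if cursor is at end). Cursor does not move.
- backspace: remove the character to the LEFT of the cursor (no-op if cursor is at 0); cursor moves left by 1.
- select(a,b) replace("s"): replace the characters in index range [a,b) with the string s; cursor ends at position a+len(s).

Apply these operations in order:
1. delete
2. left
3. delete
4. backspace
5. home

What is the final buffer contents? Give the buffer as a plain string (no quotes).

Answer: KCFL

Derivation:
After op 1 (delete): buf='YKCFL' cursor=0
After op 2 (left): buf='YKCFL' cursor=0
After op 3 (delete): buf='KCFL' cursor=0
After op 4 (backspace): buf='KCFL' cursor=0
After op 5 (home): buf='KCFL' cursor=0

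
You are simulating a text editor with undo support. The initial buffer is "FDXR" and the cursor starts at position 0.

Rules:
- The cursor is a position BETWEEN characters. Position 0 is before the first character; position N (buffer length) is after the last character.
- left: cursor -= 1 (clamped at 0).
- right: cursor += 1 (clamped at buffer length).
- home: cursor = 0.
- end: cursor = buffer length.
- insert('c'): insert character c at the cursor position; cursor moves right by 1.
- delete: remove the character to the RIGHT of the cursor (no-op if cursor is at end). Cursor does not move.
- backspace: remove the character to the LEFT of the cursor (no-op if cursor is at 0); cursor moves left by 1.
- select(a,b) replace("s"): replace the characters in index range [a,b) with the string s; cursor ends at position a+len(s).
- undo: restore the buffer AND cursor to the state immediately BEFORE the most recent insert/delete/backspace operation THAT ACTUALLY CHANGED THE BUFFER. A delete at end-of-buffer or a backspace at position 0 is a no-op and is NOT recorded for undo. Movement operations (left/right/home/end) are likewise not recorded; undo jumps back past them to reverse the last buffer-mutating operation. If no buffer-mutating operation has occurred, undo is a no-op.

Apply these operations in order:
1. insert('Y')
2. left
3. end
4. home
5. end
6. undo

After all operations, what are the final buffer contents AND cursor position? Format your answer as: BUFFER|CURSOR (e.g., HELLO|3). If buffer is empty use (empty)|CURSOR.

After op 1 (insert('Y')): buf='YFDXR' cursor=1
After op 2 (left): buf='YFDXR' cursor=0
After op 3 (end): buf='YFDXR' cursor=5
After op 4 (home): buf='YFDXR' cursor=0
After op 5 (end): buf='YFDXR' cursor=5
After op 6 (undo): buf='FDXR' cursor=0

Answer: FDXR|0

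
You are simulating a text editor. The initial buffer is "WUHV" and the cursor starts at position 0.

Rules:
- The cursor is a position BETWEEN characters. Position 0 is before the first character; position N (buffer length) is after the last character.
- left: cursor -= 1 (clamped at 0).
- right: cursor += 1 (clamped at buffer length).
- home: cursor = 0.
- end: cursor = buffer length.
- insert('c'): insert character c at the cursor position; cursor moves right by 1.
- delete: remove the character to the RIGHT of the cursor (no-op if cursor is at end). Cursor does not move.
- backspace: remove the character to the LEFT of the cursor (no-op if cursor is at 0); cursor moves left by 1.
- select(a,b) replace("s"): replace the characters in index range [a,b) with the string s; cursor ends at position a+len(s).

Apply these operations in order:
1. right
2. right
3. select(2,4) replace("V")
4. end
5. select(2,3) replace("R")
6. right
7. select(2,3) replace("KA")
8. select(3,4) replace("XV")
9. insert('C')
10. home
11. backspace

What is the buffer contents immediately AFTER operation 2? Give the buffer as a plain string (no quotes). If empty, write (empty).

After op 1 (right): buf='WUHV' cursor=1
After op 2 (right): buf='WUHV' cursor=2

Answer: WUHV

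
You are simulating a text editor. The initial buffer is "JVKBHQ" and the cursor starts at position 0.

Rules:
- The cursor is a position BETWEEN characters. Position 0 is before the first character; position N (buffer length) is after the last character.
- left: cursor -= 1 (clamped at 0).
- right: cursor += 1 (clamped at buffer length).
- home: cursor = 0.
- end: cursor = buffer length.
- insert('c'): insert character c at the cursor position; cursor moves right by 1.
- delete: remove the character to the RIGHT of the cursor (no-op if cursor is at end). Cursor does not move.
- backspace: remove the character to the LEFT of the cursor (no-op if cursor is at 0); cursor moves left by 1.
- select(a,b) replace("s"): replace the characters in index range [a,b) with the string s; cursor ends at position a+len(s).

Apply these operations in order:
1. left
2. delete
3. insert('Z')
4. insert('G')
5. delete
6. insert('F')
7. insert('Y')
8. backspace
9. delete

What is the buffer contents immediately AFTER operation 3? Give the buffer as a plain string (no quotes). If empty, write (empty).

Answer: ZVKBHQ

Derivation:
After op 1 (left): buf='JVKBHQ' cursor=0
After op 2 (delete): buf='VKBHQ' cursor=0
After op 3 (insert('Z')): buf='ZVKBHQ' cursor=1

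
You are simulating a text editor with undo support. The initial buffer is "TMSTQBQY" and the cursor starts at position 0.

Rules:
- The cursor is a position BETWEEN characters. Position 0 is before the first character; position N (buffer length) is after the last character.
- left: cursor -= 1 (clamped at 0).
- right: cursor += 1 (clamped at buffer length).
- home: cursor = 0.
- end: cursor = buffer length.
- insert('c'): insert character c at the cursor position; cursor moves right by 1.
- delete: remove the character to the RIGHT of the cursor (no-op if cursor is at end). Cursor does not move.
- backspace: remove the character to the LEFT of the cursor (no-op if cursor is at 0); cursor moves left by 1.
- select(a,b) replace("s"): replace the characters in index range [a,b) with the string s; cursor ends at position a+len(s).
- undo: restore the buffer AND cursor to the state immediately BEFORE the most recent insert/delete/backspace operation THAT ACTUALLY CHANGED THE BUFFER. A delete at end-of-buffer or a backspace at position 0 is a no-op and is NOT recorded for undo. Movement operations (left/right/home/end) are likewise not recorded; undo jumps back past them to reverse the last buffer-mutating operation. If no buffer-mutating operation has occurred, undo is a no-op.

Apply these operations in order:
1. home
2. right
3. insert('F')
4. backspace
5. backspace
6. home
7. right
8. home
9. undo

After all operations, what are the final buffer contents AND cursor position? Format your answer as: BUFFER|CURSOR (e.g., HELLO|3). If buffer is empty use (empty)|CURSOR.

After op 1 (home): buf='TMSTQBQY' cursor=0
After op 2 (right): buf='TMSTQBQY' cursor=1
After op 3 (insert('F')): buf='TFMSTQBQY' cursor=2
After op 4 (backspace): buf='TMSTQBQY' cursor=1
After op 5 (backspace): buf='MSTQBQY' cursor=0
After op 6 (home): buf='MSTQBQY' cursor=0
After op 7 (right): buf='MSTQBQY' cursor=1
After op 8 (home): buf='MSTQBQY' cursor=0
After op 9 (undo): buf='TMSTQBQY' cursor=1

Answer: TMSTQBQY|1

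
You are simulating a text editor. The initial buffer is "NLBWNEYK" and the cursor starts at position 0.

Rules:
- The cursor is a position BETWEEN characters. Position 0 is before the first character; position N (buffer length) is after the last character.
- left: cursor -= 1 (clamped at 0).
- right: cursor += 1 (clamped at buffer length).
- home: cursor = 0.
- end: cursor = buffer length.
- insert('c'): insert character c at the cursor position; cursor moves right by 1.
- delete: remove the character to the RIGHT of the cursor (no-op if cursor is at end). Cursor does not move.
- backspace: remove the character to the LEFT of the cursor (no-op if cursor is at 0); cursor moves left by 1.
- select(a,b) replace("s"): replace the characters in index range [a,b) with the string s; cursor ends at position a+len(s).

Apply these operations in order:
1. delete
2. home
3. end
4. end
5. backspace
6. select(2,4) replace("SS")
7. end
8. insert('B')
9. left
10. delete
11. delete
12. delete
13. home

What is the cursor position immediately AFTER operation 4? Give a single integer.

Answer: 7

Derivation:
After op 1 (delete): buf='LBWNEYK' cursor=0
After op 2 (home): buf='LBWNEYK' cursor=0
After op 3 (end): buf='LBWNEYK' cursor=7
After op 4 (end): buf='LBWNEYK' cursor=7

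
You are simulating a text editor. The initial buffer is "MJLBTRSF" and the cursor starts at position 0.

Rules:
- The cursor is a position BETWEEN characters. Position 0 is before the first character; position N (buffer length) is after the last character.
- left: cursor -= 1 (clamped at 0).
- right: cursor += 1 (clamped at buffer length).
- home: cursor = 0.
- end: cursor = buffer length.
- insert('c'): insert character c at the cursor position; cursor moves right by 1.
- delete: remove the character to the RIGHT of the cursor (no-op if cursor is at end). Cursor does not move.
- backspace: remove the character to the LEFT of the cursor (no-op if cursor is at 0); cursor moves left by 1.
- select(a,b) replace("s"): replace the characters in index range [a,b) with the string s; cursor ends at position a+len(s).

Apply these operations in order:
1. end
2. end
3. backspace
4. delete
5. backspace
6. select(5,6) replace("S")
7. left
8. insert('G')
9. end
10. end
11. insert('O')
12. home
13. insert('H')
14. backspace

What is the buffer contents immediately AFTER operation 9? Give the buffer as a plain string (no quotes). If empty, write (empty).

After op 1 (end): buf='MJLBTRSF' cursor=8
After op 2 (end): buf='MJLBTRSF' cursor=8
After op 3 (backspace): buf='MJLBTRS' cursor=7
After op 4 (delete): buf='MJLBTRS' cursor=7
After op 5 (backspace): buf='MJLBTR' cursor=6
After op 6 (select(5,6) replace("S")): buf='MJLBTS' cursor=6
After op 7 (left): buf='MJLBTS' cursor=5
After op 8 (insert('G')): buf='MJLBTGS' cursor=6
After op 9 (end): buf='MJLBTGS' cursor=7

Answer: MJLBTGS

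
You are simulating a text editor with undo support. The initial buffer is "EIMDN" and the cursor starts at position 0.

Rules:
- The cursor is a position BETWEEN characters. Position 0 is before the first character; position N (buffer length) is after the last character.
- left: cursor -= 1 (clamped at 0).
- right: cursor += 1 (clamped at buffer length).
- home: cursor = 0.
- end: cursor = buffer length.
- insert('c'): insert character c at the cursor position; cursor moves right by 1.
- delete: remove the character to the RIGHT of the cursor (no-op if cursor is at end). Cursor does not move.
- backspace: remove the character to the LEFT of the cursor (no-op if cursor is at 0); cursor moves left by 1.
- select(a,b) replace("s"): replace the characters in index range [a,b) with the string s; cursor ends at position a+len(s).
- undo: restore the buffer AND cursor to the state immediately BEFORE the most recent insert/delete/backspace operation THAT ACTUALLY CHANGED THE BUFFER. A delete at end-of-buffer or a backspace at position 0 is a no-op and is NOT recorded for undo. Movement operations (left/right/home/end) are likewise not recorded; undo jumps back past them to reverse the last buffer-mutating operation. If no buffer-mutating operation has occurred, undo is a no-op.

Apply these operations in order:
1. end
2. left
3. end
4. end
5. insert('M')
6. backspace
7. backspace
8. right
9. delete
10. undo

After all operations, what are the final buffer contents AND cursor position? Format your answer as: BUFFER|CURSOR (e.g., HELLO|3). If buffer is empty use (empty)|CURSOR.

After op 1 (end): buf='EIMDN' cursor=5
After op 2 (left): buf='EIMDN' cursor=4
After op 3 (end): buf='EIMDN' cursor=5
After op 4 (end): buf='EIMDN' cursor=5
After op 5 (insert('M')): buf='EIMDNM' cursor=6
After op 6 (backspace): buf='EIMDN' cursor=5
After op 7 (backspace): buf='EIMD' cursor=4
After op 8 (right): buf='EIMD' cursor=4
After op 9 (delete): buf='EIMD' cursor=4
After op 10 (undo): buf='EIMDN' cursor=5

Answer: EIMDN|5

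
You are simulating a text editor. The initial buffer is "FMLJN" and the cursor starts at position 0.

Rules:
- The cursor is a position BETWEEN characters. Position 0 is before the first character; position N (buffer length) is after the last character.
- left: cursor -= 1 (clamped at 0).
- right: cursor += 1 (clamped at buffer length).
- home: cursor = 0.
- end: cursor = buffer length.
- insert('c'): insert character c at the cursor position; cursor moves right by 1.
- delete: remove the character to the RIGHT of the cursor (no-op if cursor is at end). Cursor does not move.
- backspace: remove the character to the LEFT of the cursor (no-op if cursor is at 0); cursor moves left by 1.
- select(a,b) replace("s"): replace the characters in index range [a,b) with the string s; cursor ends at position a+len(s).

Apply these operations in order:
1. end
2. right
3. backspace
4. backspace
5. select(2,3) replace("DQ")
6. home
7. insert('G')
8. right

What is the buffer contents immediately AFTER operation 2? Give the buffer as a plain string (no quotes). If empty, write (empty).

Answer: FMLJN

Derivation:
After op 1 (end): buf='FMLJN' cursor=5
After op 2 (right): buf='FMLJN' cursor=5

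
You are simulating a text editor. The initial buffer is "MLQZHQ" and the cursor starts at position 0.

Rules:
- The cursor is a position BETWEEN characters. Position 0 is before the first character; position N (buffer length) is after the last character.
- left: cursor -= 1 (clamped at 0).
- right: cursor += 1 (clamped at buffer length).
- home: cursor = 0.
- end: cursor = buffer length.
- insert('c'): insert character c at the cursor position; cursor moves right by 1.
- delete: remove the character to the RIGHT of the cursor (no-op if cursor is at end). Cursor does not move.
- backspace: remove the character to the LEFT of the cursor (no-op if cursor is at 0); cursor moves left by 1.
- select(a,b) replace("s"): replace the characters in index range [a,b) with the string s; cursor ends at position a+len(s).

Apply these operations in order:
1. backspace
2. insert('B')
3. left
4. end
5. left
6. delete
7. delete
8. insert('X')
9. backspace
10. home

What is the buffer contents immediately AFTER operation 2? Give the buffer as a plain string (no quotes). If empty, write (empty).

Answer: BMLQZHQ

Derivation:
After op 1 (backspace): buf='MLQZHQ' cursor=0
After op 2 (insert('B')): buf='BMLQZHQ' cursor=1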